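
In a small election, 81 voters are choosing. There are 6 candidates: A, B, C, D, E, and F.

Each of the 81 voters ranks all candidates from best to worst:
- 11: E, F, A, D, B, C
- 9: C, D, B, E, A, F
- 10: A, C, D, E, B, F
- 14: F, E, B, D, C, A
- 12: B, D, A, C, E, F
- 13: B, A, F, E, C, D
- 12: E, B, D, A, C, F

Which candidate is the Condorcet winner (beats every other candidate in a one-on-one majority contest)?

E

E vs A: 46–35
E vs B: 47–34
E vs C: 50–31
E vs D: 50–31
E vs F: 54–27
E beats every other candidate.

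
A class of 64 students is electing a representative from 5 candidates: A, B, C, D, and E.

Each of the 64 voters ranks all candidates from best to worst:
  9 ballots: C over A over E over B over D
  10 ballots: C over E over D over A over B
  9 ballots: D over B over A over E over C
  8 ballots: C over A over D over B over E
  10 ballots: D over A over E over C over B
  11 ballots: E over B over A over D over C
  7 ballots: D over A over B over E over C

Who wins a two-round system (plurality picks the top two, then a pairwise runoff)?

D

Round 1 first-place votes: A 0, B 0, C 27, D 26, E 11. C and D advance.
Runoff: C is ranked above D on 27 ballots, D above C on 37.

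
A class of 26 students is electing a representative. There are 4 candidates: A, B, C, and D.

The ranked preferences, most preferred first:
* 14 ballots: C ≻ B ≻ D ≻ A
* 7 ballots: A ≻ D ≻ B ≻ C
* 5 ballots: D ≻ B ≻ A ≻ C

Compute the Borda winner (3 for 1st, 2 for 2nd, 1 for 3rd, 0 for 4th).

B

A: 14×0 + 7×3 + 5×1 = 26
B: 14×2 + 7×1 + 5×2 = 45
C: 14×3 + 7×0 + 5×0 = 42
D: 14×1 + 7×2 + 5×3 = 43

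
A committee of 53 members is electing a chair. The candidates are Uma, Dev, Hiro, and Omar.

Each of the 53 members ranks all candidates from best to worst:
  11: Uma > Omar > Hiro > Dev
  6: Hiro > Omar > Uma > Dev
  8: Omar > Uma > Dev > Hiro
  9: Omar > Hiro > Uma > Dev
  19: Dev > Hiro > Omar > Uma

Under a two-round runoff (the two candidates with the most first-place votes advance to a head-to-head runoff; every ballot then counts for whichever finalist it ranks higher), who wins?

Round 1 first-place votes: Uma 11, Dev 19, Hiro 6, Omar 17. Dev and Omar advance.
Runoff: Dev is ranked above Omar on 19 ballots, Omar above Dev on 34.

Omar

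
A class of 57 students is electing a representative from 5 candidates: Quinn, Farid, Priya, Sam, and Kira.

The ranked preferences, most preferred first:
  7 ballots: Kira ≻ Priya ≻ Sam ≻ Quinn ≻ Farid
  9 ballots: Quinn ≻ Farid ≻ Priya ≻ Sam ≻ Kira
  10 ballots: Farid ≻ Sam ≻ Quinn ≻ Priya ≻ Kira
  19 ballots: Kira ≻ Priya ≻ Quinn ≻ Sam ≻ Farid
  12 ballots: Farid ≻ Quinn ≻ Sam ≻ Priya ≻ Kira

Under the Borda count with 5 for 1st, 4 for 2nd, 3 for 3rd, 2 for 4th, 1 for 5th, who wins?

Quinn

Quinn: 7×2 + 9×5 + 10×3 + 19×3 + 12×4 = 194
Farid: 7×1 + 9×4 + 10×5 + 19×1 + 12×5 = 172
Priya: 7×4 + 9×3 + 10×2 + 19×4 + 12×2 = 175
Sam: 7×3 + 9×2 + 10×4 + 19×2 + 12×3 = 153
Kira: 7×5 + 9×1 + 10×1 + 19×5 + 12×1 = 161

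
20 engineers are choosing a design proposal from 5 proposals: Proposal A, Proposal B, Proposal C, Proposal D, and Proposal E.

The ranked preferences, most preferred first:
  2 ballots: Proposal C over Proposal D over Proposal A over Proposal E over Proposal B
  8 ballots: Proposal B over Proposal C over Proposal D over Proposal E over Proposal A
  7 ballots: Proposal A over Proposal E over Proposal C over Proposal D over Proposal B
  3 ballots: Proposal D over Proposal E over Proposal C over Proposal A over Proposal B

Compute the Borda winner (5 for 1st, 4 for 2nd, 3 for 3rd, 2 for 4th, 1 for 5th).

Proposal A: 2×3 + 8×1 + 7×5 + 3×2 = 55
Proposal B: 2×1 + 8×5 + 7×1 + 3×1 = 52
Proposal C: 2×5 + 8×4 + 7×3 + 3×3 = 72
Proposal D: 2×4 + 8×3 + 7×2 + 3×5 = 61
Proposal E: 2×2 + 8×2 + 7×4 + 3×4 = 60

Proposal C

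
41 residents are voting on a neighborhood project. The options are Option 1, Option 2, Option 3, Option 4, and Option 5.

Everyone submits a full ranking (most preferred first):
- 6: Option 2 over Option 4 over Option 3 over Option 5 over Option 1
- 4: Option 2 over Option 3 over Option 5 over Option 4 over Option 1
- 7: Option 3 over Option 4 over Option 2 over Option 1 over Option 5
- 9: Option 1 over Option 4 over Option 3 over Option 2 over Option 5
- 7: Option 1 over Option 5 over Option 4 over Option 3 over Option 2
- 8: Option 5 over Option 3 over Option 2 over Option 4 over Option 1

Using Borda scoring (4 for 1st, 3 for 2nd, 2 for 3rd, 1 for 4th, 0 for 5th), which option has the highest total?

Option 1: 6×0 + 4×0 + 7×1 + 9×4 + 7×4 + 8×0 = 71
Option 2: 6×4 + 4×4 + 7×2 + 9×1 + 7×0 + 8×2 = 79
Option 3: 6×2 + 4×3 + 7×4 + 9×2 + 7×1 + 8×3 = 101
Option 4: 6×3 + 4×1 + 7×3 + 9×3 + 7×2 + 8×1 = 92
Option 5: 6×1 + 4×2 + 7×0 + 9×0 + 7×3 + 8×4 = 67

Option 3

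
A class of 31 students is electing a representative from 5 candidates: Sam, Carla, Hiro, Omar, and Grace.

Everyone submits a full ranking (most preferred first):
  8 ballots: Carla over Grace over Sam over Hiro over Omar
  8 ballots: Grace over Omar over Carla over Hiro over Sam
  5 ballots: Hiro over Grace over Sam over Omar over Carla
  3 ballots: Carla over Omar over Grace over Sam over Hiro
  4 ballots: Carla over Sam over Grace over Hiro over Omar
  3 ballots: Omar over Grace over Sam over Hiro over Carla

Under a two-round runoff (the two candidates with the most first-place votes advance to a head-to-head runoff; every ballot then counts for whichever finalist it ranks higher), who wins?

Grace

Round 1 first-place votes: Sam 0, Carla 15, Hiro 5, Omar 3, Grace 8. Carla and Grace advance.
Runoff: Carla is ranked above Grace on 15 ballots, Grace above Carla on 16.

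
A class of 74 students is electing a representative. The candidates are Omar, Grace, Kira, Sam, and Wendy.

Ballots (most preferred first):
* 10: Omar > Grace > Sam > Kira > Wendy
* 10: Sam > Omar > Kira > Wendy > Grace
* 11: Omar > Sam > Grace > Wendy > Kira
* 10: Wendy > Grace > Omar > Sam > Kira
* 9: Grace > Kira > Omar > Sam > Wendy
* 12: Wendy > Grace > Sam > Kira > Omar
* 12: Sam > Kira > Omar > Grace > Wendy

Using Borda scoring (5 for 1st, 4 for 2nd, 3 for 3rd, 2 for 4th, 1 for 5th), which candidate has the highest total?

Omar: 10×5 + 10×4 + 11×5 + 10×3 + 9×3 + 12×1 + 12×3 = 250
Grace: 10×4 + 10×1 + 11×3 + 10×4 + 9×5 + 12×4 + 12×2 = 240
Kira: 10×2 + 10×3 + 11×1 + 10×1 + 9×4 + 12×2 + 12×4 = 179
Sam: 10×3 + 10×5 + 11×4 + 10×2 + 9×2 + 12×3 + 12×5 = 258
Wendy: 10×1 + 10×2 + 11×2 + 10×5 + 9×1 + 12×5 + 12×1 = 183

Sam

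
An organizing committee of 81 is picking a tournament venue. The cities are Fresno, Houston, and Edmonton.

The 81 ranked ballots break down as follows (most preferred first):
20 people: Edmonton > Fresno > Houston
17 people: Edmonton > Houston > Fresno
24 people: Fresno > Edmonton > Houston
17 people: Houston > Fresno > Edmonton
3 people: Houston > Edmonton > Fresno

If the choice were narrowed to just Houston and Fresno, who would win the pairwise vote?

Fresno

Houston is ranked above Fresno on 37 ballots; Fresno above Houston on 44.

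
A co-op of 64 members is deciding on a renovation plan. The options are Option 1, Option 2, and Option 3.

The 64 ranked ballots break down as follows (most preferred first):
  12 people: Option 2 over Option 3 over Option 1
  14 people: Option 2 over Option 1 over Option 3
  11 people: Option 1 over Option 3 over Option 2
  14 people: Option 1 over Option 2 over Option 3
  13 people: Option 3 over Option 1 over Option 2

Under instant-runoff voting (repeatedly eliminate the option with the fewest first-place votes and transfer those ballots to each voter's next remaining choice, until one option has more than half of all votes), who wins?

Round 1: Option 1 25, Option 2 26, Option 3 13. Option 3 eliminated.
Round 2: Option 1 38, Option 2 26. Option 1 has a majority (≥33).

Option 1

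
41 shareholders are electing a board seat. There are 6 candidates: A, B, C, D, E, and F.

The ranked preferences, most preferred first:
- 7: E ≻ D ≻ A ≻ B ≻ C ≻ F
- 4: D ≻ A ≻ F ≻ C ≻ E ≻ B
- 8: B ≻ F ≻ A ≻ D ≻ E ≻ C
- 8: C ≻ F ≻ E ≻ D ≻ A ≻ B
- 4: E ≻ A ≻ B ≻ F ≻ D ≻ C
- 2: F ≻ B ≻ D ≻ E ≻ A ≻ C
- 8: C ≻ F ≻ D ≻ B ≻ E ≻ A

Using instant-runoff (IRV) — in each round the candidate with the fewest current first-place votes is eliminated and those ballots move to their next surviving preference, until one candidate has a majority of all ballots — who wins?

E

Round 1: A 0, B 8, C 16, D 4, E 11, F 2. A eliminated.
Round 2: B 8, C 16, D 4, E 11, F 2. F eliminated.
Round 3: B 10, C 16, D 4, E 11. D eliminated.
Round 4: B 10, C 20, E 11. B eliminated.
Round 5: C 20, E 21. E has a majority (≥21).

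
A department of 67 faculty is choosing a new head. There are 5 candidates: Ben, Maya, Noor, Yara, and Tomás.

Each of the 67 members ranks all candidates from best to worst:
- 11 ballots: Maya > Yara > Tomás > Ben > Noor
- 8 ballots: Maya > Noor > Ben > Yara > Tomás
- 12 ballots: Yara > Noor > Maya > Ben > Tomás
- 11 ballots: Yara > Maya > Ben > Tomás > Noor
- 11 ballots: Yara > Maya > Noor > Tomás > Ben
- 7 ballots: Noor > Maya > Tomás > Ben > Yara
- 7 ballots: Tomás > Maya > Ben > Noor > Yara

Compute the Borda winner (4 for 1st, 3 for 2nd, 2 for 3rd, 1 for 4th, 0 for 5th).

Maya

Ben: 11×1 + 8×2 + 12×1 + 11×2 + 11×0 + 7×1 + 7×2 = 82
Maya: 11×4 + 8×4 + 12×2 + 11×3 + 11×3 + 7×3 + 7×3 = 208
Noor: 11×0 + 8×3 + 12×3 + 11×0 + 11×2 + 7×4 + 7×1 = 117
Yara: 11×3 + 8×1 + 12×4 + 11×4 + 11×4 + 7×0 + 7×0 = 177
Tomás: 11×2 + 8×0 + 12×0 + 11×1 + 11×1 + 7×2 + 7×4 = 86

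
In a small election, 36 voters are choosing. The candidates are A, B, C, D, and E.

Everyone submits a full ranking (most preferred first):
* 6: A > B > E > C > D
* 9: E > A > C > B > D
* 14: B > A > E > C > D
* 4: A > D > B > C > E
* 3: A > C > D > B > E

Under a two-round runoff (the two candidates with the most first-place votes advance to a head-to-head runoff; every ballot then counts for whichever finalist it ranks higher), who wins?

A

Round 1 first-place votes: A 13, B 14, C 0, D 0, E 9. B and A advance.
Runoff: B is ranked above A on 14 ballots, A above B on 22.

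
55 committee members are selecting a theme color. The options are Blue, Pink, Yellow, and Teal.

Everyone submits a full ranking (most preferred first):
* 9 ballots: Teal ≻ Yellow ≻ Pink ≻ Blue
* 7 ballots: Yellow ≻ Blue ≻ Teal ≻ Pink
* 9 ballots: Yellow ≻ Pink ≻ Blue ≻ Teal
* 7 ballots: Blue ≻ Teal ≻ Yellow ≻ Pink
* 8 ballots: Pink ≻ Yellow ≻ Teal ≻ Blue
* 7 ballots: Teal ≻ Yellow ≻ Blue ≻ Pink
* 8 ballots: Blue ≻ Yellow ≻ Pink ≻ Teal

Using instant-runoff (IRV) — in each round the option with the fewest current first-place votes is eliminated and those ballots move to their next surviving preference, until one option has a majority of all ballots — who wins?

Round 1: Blue 15, Pink 8, Yellow 16, Teal 16. Pink eliminated.
Round 2: Blue 15, Yellow 24, Teal 16. Blue eliminated.
Round 3: Yellow 32, Teal 23. Yellow has a majority (≥28).

Yellow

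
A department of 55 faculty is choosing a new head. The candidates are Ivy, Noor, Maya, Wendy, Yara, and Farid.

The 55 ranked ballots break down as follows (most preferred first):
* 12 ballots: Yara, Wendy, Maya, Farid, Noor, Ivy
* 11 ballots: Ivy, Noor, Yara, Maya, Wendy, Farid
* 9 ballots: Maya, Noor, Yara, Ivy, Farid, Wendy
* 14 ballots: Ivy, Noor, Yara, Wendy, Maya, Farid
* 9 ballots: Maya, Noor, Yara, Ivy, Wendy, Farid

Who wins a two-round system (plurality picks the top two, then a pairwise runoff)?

Round 1 first-place votes: Ivy 25, Noor 0, Maya 18, Wendy 0, Yara 12, Farid 0. Ivy and Maya advance.
Runoff: Ivy is ranked above Maya on 25 ballots, Maya above Ivy on 30.

Maya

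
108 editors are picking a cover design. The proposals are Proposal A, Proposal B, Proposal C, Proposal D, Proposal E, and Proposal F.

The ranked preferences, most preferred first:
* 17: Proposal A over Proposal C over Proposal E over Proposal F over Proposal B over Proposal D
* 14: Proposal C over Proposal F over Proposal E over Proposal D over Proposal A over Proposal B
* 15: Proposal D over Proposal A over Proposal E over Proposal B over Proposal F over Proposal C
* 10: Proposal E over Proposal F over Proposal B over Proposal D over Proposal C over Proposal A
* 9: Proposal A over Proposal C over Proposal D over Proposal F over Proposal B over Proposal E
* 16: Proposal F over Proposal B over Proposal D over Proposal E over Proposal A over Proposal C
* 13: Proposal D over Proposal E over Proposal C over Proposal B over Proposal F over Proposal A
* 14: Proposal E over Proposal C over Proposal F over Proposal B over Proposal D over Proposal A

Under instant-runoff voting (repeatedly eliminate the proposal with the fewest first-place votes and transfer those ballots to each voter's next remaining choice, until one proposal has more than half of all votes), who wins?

Round 1: Proposal A 26, Proposal B 0, Proposal C 14, Proposal D 28, Proposal E 24, Proposal F 16. Proposal B eliminated.
Round 2: Proposal A 26, Proposal C 14, Proposal D 28, Proposal E 24, Proposal F 16. Proposal C eliminated.
Round 3: Proposal A 26, Proposal D 28, Proposal E 24, Proposal F 30. Proposal E eliminated.
Round 4: Proposal A 26, Proposal D 28, Proposal F 54. Proposal A eliminated.
Round 5: Proposal D 37, Proposal F 71. Proposal F has a majority (≥55).

Proposal F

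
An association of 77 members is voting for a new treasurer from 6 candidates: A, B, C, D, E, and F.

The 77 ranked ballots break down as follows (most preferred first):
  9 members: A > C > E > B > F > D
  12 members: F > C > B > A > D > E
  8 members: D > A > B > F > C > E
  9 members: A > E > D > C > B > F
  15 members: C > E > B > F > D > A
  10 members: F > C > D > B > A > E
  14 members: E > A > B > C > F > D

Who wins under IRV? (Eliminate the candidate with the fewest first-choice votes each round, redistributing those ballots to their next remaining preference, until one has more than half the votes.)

Round 1: A 18, B 0, C 15, D 8, E 14, F 22. B eliminated.
Round 2: A 18, C 15, D 8, E 14, F 22. D eliminated.
Round 3: A 26, C 15, E 14, F 22. E eliminated.
Round 4: A 40, C 15, F 22. A has a majority (≥39).

A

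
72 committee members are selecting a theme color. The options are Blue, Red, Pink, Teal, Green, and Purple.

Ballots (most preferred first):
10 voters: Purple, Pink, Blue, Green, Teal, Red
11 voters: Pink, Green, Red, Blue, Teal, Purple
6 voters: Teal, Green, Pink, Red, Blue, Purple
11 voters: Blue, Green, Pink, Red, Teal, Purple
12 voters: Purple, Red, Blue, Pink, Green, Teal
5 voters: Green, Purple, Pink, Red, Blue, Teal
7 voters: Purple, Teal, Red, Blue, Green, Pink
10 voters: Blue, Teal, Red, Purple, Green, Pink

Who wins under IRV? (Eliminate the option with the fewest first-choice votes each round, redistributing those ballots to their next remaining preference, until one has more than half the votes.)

Blue

Round 1: Blue 21, Red 0, Pink 11, Teal 6, Green 5, Purple 29. Red eliminated.
Round 2: Blue 21, Pink 11, Teal 6, Green 5, Purple 29. Green eliminated.
Round 3: Blue 21, Pink 11, Teal 6, Purple 34. Teal eliminated.
Round 4: Blue 21, Pink 17, Purple 34. Pink eliminated.
Round 5: Blue 38, Purple 34. Blue has a majority (≥37).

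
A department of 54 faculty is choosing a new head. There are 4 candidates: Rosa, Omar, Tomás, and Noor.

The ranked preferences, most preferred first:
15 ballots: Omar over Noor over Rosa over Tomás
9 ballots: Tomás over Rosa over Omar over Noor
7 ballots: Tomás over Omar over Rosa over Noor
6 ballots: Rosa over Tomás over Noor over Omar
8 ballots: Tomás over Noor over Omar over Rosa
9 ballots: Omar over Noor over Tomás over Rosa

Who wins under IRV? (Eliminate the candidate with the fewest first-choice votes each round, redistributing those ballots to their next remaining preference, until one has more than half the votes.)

Tomás

Round 1: Rosa 6, Omar 24, Tomás 24, Noor 0. Noor eliminated.
Round 2: Rosa 6, Omar 24, Tomás 24. Rosa eliminated.
Round 3: Omar 24, Tomás 30. Tomás has a majority (≥28).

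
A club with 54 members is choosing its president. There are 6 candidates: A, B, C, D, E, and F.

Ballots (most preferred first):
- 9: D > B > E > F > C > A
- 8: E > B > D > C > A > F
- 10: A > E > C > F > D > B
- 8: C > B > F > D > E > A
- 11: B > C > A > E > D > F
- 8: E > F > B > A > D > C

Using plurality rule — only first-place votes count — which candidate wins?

E

First-place votes: A 10, B 11, C 8, D 9, E 16, F 0.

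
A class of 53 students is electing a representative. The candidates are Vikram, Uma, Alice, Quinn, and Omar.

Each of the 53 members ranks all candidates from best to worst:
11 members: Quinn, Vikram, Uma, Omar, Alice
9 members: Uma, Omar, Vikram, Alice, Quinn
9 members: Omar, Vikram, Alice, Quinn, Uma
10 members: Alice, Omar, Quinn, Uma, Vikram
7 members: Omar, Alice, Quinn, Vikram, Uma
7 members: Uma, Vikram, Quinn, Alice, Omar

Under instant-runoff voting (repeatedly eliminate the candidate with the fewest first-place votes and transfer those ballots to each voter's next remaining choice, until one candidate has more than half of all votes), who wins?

Uma

Round 1: Vikram 0, Uma 16, Alice 10, Quinn 11, Omar 16. Vikram eliminated.
Round 2: Uma 16, Alice 10, Quinn 11, Omar 16. Alice eliminated.
Round 3: Uma 16, Quinn 11, Omar 26. Quinn eliminated.
Round 4: Uma 27, Omar 26. Uma has a majority (≥27).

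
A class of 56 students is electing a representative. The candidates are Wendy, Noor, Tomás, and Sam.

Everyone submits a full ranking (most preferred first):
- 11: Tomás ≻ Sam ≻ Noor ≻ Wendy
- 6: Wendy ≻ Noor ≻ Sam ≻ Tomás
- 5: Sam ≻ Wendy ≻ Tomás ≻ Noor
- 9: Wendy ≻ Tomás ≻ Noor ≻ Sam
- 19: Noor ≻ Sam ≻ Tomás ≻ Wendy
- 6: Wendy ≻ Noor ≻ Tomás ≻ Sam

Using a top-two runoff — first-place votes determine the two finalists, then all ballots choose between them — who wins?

Round 1 first-place votes: Wendy 21, Noor 19, Tomás 11, Sam 5. Wendy and Noor advance.
Runoff: Wendy is ranked above Noor on 26 ballots, Noor above Wendy on 30.

Noor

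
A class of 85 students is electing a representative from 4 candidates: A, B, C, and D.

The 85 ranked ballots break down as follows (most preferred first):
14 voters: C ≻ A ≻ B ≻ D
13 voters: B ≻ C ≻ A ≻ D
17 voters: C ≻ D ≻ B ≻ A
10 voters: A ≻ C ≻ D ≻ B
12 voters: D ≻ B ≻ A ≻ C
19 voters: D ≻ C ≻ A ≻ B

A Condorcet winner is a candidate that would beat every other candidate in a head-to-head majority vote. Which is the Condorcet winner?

C

C vs A: 63–22
C vs B: 60–25
C vs D: 54–31
C beats every other candidate.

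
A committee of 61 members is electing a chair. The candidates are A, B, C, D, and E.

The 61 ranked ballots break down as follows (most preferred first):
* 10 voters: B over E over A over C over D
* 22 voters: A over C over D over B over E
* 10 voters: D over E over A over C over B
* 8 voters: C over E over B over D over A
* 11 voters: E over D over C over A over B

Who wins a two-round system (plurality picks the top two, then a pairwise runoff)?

E

Round 1 first-place votes: A 22, B 10, C 8, D 10, E 11. A and E advance.
Runoff: A is ranked above E on 22 ballots, E above A on 39.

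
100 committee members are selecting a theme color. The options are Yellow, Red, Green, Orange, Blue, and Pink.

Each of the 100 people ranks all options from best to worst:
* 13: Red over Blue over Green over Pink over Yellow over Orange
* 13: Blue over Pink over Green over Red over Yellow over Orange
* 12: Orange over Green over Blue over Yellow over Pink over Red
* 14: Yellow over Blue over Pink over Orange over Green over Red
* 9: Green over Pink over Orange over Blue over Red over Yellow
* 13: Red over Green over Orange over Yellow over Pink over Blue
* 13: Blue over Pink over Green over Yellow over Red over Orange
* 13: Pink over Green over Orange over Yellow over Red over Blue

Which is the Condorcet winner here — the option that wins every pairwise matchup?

Blue

Blue vs Yellow: 60–40
Blue vs Red: 61–39
Blue vs Green: 53–47
Blue vs Orange: 53–47
Blue vs Pink: 65–35
Blue beats every other option.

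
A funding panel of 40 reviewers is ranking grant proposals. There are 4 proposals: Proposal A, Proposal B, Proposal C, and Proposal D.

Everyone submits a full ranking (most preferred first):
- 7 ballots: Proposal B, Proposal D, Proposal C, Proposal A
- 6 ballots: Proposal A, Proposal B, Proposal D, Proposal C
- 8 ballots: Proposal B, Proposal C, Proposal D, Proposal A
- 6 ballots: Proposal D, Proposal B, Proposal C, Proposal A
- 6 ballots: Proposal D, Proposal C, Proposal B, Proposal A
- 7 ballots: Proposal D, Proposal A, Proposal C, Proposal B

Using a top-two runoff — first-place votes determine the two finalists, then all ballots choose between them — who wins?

Proposal B

Round 1 first-place votes: Proposal A 6, Proposal B 15, Proposal C 0, Proposal D 19. Proposal D and Proposal B advance.
Runoff: Proposal D is ranked above Proposal B on 19 ballots, Proposal B above Proposal D on 21.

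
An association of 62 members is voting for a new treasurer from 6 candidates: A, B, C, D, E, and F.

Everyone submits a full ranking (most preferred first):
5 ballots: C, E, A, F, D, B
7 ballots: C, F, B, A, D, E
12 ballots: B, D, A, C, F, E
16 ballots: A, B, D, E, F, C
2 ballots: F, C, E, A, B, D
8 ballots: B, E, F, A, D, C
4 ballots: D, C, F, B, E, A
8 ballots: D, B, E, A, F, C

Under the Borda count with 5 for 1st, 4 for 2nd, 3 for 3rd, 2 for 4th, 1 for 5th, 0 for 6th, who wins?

A: 5×3 + 7×2 + 12×3 + 16×5 + 2×2 + 8×2 + 4×0 + 8×2 = 181
B: 5×0 + 7×3 + 12×5 + 16×4 + 2×1 + 8×5 + 4×2 + 8×4 = 227
C: 5×5 + 7×5 + 12×2 + 16×0 + 2×4 + 8×0 + 4×4 + 8×0 = 108
D: 5×1 + 7×1 + 12×4 + 16×3 + 2×0 + 8×1 + 4×5 + 8×5 = 176
E: 5×4 + 7×0 + 12×0 + 16×2 + 2×3 + 8×4 + 4×1 + 8×3 = 118
F: 5×2 + 7×4 + 12×1 + 16×1 + 2×5 + 8×3 + 4×3 + 8×1 = 120

B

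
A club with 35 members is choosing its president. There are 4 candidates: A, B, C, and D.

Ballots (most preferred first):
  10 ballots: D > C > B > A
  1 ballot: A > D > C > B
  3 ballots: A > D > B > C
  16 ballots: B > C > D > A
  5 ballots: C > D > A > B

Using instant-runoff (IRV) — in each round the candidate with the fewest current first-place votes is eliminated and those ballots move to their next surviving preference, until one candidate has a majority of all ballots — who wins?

Round 1: A 4, B 16, C 5, D 10. A eliminated.
Round 2: B 16, C 5, D 14. C eliminated.
Round 3: B 16, D 19. D has a majority (≥18).

D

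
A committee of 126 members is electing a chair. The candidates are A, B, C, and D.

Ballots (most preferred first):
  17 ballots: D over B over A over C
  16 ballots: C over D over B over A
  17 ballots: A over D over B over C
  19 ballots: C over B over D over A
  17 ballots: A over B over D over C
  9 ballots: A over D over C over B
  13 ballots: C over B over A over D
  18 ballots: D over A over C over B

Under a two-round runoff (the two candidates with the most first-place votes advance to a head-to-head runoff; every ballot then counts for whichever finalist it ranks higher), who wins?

Round 1 first-place votes: A 43, B 0, C 48, D 35. C and A advance.
Runoff: C is ranked above A on 48 ballots, A above C on 78.

A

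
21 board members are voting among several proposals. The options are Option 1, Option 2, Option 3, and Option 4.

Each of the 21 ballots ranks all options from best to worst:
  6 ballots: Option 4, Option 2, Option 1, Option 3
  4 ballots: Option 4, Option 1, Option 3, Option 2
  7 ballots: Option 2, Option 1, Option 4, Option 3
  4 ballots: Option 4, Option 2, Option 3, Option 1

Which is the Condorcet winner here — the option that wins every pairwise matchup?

Option 4

Option 4 vs Option 1: 14–7
Option 4 vs Option 2: 14–7
Option 4 vs Option 3: 21–0
Option 4 beats every other option.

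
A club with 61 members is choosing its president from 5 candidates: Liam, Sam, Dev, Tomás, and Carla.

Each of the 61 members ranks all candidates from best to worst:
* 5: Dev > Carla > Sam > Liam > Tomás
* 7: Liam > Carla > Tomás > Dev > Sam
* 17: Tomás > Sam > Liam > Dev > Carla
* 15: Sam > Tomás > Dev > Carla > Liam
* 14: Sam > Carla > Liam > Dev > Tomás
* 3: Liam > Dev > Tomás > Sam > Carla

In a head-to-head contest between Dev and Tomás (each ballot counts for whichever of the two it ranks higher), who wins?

Dev is ranked above Tomás on 22 ballots; Tomás above Dev on 39.

Tomás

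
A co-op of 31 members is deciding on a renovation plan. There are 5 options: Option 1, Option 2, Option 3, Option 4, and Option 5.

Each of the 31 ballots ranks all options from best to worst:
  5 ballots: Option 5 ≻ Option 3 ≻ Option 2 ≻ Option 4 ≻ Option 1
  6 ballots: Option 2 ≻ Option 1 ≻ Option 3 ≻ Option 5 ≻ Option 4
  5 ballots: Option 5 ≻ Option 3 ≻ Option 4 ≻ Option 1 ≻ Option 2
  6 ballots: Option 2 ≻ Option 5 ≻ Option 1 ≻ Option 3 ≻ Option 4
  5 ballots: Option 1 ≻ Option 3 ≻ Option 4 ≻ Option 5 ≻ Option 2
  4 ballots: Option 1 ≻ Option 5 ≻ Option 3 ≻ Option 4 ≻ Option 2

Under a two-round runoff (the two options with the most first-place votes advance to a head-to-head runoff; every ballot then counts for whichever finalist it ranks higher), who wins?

Round 1 first-place votes: Option 1 9, Option 2 12, Option 3 0, Option 4 0, Option 5 10. Option 2 and Option 5 advance.
Runoff: Option 2 is ranked above Option 5 on 12 ballots, Option 5 above Option 2 on 19.

Option 5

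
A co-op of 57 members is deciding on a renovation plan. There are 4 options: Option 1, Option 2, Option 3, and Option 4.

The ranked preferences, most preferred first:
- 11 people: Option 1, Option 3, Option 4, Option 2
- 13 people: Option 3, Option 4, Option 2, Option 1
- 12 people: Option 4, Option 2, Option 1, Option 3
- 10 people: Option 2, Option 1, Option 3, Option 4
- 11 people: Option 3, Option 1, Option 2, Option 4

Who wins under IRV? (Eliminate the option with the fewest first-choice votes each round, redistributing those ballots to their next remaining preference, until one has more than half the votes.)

Round 1: Option 1 11, Option 2 10, Option 3 24, Option 4 12. Option 2 eliminated.
Round 2: Option 1 21, Option 3 24, Option 4 12. Option 4 eliminated.
Round 3: Option 1 33, Option 3 24. Option 1 has a majority (≥29).

Option 1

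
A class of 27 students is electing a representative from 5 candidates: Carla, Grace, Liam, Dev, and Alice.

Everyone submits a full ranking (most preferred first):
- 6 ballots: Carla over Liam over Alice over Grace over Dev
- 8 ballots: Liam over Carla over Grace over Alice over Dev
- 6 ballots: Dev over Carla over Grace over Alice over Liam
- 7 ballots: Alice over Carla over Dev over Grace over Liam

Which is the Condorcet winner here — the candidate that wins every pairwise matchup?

Carla vs Grace: 27–0
Carla vs Liam: 19–8
Carla vs Dev: 21–6
Carla vs Alice: 20–7
Carla beats every other candidate.

Carla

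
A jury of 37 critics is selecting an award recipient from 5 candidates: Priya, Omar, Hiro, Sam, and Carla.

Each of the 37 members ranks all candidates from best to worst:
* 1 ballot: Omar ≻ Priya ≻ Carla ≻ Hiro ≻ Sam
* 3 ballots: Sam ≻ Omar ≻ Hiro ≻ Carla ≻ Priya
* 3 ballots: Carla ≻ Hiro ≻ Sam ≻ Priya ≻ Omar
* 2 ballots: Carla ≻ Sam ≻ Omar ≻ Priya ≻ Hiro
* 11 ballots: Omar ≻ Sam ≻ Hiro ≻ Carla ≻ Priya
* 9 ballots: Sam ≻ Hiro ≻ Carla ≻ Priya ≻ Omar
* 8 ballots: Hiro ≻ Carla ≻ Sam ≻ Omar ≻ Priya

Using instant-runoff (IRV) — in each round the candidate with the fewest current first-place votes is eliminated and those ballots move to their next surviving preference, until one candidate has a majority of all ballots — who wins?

Sam

Round 1: Priya 0, Omar 12, Hiro 8, Sam 12, Carla 5. Priya eliminated.
Round 2: Omar 12, Hiro 8, Sam 12, Carla 5. Carla eliminated.
Round 3: Omar 12, Hiro 11, Sam 14. Hiro eliminated.
Round 4: Omar 12, Sam 25. Sam has a majority (≥19).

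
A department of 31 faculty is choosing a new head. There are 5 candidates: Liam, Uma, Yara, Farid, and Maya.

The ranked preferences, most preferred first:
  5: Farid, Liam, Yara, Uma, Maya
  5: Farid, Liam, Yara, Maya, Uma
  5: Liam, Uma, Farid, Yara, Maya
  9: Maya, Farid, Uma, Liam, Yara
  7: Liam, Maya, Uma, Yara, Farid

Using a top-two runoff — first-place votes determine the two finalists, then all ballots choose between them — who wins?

Farid

Round 1 first-place votes: Liam 12, Uma 0, Yara 0, Farid 10, Maya 9. Liam and Farid advance.
Runoff: Liam is ranked above Farid on 12 ballots, Farid above Liam on 19.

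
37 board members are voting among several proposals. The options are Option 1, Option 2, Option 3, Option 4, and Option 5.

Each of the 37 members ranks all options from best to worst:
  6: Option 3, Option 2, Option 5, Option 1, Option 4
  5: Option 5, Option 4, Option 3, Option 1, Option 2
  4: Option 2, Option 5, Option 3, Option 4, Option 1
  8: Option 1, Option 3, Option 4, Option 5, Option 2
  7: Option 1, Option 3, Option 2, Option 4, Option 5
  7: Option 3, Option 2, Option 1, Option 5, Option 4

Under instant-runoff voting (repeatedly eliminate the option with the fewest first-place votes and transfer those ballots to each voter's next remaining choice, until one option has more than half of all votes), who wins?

Option 3

Round 1: Option 1 15, Option 2 4, Option 3 13, Option 4 0, Option 5 5. Option 4 eliminated.
Round 2: Option 1 15, Option 2 4, Option 3 13, Option 5 5. Option 2 eliminated.
Round 3: Option 1 15, Option 3 13, Option 5 9. Option 5 eliminated.
Round 4: Option 1 15, Option 3 22. Option 3 has a majority (≥19).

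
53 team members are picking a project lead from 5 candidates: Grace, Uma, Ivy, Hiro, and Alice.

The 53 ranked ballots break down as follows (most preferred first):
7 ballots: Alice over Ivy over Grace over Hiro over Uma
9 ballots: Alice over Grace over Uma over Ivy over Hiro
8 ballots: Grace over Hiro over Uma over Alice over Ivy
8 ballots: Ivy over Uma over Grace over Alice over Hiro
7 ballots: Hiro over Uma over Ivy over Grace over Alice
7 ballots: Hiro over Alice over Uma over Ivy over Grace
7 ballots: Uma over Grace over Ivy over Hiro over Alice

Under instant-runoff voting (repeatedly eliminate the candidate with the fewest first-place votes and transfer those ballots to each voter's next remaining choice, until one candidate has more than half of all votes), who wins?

Grace

Round 1: Grace 8, Uma 7, Ivy 8, Hiro 14, Alice 16. Uma eliminated.
Round 2: Grace 15, Ivy 8, Hiro 14, Alice 16. Ivy eliminated.
Round 3: Grace 23, Hiro 14, Alice 16. Hiro eliminated.
Round 4: Grace 30, Alice 23. Grace has a majority (≥27).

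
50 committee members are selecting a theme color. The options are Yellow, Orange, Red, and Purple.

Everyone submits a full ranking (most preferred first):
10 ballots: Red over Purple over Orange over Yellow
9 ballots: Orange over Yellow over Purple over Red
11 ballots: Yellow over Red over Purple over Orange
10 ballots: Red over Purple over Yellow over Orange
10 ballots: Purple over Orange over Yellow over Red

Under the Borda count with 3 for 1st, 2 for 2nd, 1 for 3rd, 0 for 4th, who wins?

Yellow: 10×0 + 9×2 + 11×3 + 10×1 + 10×1 = 71
Orange: 10×1 + 9×3 + 11×0 + 10×0 + 10×2 = 57
Red: 10×3 + 9×0 + 11×2 + 10×3 + 10×0 = 82
Purple: 10×2 + 9×1 + 11×1 + 10×2 + 10×3 = 90

Purple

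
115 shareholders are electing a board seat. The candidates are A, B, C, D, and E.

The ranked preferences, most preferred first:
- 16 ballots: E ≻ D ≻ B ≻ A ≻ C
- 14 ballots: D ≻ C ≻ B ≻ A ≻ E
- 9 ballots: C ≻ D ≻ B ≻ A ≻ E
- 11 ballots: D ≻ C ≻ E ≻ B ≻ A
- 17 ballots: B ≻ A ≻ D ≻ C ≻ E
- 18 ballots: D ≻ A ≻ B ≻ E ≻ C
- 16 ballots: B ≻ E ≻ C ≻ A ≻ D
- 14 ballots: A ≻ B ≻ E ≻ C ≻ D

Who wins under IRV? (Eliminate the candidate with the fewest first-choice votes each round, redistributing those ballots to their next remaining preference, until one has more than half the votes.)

Round 1: A 14, B 33, C 9, D 43, E 16. C eliminated.
Round 2: A 14, B 33, D 52, E 16. A eliminated.
Round 3: B 47, D 52, E 16. E eliminated.
Round 4: B 47, D 68. D has a majority (≥58).

D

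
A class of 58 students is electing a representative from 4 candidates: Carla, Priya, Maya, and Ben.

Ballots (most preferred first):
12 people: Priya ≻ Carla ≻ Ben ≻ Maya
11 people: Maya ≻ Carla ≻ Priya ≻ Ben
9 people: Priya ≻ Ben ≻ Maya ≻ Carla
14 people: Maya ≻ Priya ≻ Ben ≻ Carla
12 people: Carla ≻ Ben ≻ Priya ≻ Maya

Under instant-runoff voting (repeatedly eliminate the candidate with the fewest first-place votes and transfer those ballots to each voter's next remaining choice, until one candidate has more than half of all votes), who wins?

Round 1: Carla 12, Priya 21, Maya 25, Ben 0. Ben eliminated.
Round 2: Carla 12, Priya 21, Maya 25. Carla eliminated.
Round 3: Priya 33, Maya 25. Priya has a majority (≥30).

Priya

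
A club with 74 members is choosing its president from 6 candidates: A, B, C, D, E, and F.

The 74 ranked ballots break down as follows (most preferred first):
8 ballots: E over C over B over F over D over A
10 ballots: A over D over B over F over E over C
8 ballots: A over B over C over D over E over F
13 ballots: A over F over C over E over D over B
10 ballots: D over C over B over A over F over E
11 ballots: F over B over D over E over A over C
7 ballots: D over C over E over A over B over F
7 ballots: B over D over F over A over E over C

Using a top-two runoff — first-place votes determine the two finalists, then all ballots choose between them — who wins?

D

Round 1 first-place votes: A 31, B 7, C 0, D 17, E 8, F 11. A and D advance.
Runoff: A is ranked above D on 31 ballots, D above A on 43.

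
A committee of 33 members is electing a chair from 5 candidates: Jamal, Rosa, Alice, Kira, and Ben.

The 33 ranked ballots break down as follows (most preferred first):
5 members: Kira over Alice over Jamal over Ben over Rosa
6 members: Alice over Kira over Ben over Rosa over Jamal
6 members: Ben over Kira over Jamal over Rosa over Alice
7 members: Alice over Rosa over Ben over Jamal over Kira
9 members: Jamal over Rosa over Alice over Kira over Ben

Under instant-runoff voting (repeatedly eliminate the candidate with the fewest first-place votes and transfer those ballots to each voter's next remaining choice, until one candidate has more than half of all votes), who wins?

Alice

Round 1: Jamal 9, Rosa 0, Alice 13, Kira 5, Ben 6. Rosa eliminated.
Round 2: Jamal 9, Alice 13, Kira 5, Ben 6. Kira eliminated.
Round 3: Jamal 9, Alice 18, Ben 6. Alice has a majority (≥17).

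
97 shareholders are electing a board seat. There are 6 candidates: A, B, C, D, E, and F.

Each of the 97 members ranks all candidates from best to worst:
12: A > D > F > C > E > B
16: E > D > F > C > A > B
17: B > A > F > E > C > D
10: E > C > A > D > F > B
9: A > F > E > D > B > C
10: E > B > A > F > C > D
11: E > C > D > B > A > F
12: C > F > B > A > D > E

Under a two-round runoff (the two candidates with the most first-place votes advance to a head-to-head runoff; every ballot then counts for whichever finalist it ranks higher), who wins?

Round 1 first-place votes: A 21, B 17, C 12, D 0, E 47, F 0. E and A advance.
Runoff: E is ranked above A on 47 ballots, A above E on 50.

A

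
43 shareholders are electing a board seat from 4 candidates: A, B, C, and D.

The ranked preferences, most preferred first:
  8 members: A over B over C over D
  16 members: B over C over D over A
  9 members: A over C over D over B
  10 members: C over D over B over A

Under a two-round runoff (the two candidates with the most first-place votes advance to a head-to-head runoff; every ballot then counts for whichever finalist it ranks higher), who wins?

B

Round 1 first-place votes: A 17, B 16, C 10, D 0. A and B advance.
Runoff: A is ranked above B on 17 ballots, B above A on 26.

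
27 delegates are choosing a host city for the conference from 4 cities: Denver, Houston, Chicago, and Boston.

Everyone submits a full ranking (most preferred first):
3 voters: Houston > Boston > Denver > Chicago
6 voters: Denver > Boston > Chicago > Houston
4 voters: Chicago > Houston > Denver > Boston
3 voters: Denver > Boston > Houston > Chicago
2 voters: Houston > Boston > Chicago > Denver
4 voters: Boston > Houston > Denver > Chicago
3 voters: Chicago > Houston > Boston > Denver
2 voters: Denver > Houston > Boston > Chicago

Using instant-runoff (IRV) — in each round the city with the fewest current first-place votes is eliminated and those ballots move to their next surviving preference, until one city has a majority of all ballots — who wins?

Round 1: Denver 11, Houston 5, Chicago 7, Boston 4. Boston eliminated.
Round 2: Denver 11, Houston 9, Chicago 7. Chicago eliminated.
Round 3: Denver 11, Houston 16. Houston has a majority (≥14).

Houston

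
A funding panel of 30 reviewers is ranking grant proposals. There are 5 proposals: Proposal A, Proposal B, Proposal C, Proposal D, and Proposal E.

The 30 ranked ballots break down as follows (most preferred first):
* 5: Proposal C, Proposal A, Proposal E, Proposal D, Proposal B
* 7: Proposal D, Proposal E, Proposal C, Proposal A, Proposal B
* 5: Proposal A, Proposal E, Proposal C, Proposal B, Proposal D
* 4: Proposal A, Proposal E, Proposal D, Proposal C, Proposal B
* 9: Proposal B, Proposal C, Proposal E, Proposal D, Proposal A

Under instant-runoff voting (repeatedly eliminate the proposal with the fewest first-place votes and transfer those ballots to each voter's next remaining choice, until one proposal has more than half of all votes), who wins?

Round 1: Proposal A 9, Proposal B 9, Proposal C 5, Proposal D 7, Proposal E 0. Proposal E eliminated.
Round 2: Proposal A 9, Proposal B 9, Proposal C 5, Proposal D 7. Proposal C eliminated.
Round 3: Proposal A 14, Proposal B 9, Proposal D 7. Proposal D eliminated.
Round 4: Proposal A 21, Proposal B 9. Proposal A has a majority (≥16).

Proposal A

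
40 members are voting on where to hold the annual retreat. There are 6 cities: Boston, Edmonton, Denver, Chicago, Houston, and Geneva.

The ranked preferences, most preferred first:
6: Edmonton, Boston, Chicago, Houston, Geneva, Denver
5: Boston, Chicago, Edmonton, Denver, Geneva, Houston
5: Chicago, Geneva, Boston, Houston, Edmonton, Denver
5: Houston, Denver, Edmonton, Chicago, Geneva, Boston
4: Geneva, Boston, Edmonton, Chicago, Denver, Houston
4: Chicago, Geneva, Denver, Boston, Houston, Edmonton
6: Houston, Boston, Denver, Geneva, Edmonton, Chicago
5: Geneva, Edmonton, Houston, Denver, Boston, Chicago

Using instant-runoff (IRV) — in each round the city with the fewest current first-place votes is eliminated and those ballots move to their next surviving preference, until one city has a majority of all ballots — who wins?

Round 1: Boston 5, Edmonton 6, Denver 0, Chicago 9, Houston 11, Geneva 9. Denver eliminated.
Round 2: Boston 5, Edmonton 6, Chicago 9, Houston 11, Geneva 9. Boston eliminated.
Round 3: Edmonton 6, Chicago 14, Houston 11, Geneva 9. Edmonton eliminated.
Round 4: Chicago 20, Houston 11, Geneva 9. Geneva eliminated.
Round 5: Chicago 24, Houston 16. Chicago has a majority (≥21).

Chicago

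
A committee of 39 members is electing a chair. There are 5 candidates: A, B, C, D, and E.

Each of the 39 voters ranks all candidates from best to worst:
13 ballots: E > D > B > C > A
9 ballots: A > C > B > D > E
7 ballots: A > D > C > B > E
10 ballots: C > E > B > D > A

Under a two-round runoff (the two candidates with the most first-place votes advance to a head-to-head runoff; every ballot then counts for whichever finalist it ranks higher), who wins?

Round 1 first-place votes: A 16, B 0, C 10, D 0, E 13. A and E advance.
Runoff: A is ranked above E on 16 ballots, E above A on 23.

E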